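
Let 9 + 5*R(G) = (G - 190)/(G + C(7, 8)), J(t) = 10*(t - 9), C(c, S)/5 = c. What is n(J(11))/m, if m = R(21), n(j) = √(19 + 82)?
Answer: -280*√101/673 ≈ -4.1812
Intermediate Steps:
C(c, S) = 5*c
J(t) = -90 + 10*t (J(t) = 10*(-9 + t) = -90 + 10*t)
n(j) = √101
R(G) = -9/5 + (-190 + G)/(5*(35 + G)) (R(G) = -9/5 + ((G - 190)/(G + 5*7))/5 = -9/5 + ((-190 + G)/(G + 35))/5 = -9/5 + ((-190 + G)/(35 + G))/5 = -9/5 + (-190 + G)/(5*(35 + G)))
m = -673/280 (m = (-505 - 8*21)/(5*(35 + 21)) = (⅕)*(-505 - 168)/56 = (⅕)*(1/56)*(-673) = -673/280 ≈ -2.4036)
n(J(11))/m = √101/(-673/280) = √101*(-280/673) = -280*√101/673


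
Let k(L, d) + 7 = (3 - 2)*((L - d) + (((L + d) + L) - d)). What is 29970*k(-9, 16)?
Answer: -1498500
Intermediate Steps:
k(L, d) = -7 - d + 3*L (k(L, d) = -7 + (3 - 2)*((L - d) + (((L + d) + L) - d)) = -7 + 1*((L - d) + ((d + 2*L) - d)) = -7 + 1*((L - d) + 2*L) = -7 + 1*(-d + 3*L) = -7 + (-d + 3*L) = -7 - d + 3*L)
29970*k(-9, 16) = 29970*(-7 - 1*16 + 3*(-9)) = 29970*(-7 - 16 - 27) = 29970*(-50) = -1498500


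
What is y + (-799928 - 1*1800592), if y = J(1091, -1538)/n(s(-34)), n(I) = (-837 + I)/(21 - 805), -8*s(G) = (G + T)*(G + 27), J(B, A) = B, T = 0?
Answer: -9012581464/3467 ≈ -2.5995e+6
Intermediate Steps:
s(G) = -G*(27 + G)/8 (s(G) = -(G + 0)*(G + 27)/8 = -G*(27 + G)/8)
n(I) = 837/784 - I/784 (n(I) = (-837 + I)/(-784) = (-837 + I)*(-1/784) = 837/784 - I/784)
y = 3421376/3467 (y = 1091/(837/784 - (-34)*(-27 - 1*(-34))/6272) = 1091/(837/784 - (-34)*(-27 + 34)/6272) = 1091/(837/784 - (-34)*7/6272) = 1091/(837/784 - 1/784*(-119/4)) = 1091/(837/784 + 17/448) = 1091/(3467/3136) = 1091*(3136/3467) = 3421376/3467 ≈ 986.84)
y + (-799928 - 1*1800592) = 3421376/3467 + (-799928 - 1*1800592) = 3421376/3467 + (-799928 - 1800592) = 3421376/3467 - 2600520 = -9012581464/3467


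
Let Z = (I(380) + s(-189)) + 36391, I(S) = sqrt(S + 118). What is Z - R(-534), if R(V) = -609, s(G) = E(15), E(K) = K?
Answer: 37015 + sqrt(498) ≈ 37037.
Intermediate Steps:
I(S) = sqrt(118 + S)
s(G) = 15
Z = 36406 + sqrt(498) (Z = (sqrt(118 + 380) + 15) + 36391 = (sqrt(498) + 15) + 36391 = (15 + sqrt(498)) + 36391 = 36406 + sqrt(498) ≈ 36428.)
Z - R(-534) = (36406 + sqrt(498)) - 1*(-609) = (36406 + sqrt(498)) + 609 = 37015 + sqrt(498)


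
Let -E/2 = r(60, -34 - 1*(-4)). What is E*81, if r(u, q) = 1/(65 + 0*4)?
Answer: -162/65 ≈ -2.4923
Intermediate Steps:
r(u, q) = 1/65 (r(u, q) = 1/(65 + 0) = 1/65)
E = -2/65 (E = -2*1/65 = -2/65 ≈ -0.030769)
E*81 = -2/65*81 = -162/65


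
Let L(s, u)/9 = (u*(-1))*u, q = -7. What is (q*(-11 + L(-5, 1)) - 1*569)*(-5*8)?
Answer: 17160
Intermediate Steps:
L(s, u) = -9*u² (L(s, u) = 9*((u*(-1))*u) = 9*((-u)*u) = 9*(-u²) = -9*u²)
(q*(-11 + L(-5, 1)) - 1*569)*(-5*8) = (-7*(-11 - 9*1²) - 1*569)*(-5*8) = (-7*(-11 - 9*1) - 569)*(-40) = (-7*(-11 - 9) - 569)*(-40) = (-7*(-20) - 569)*(-40) = (140 - 569)*(-40) = -429*(-40) = 17160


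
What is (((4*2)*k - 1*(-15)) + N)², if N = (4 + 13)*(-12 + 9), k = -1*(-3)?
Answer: 144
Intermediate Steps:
k = 3
N = -51 (N = 17*(-3) = -51)
(((4*2)*k - 1*(-15)) + N)² = (((4*2)*3 - 1*(-15)) - 51)² = ((8*3 + 15) - 51)² = ((24 + 15) - 51)² = (39 - 51)² = (-12)² = 144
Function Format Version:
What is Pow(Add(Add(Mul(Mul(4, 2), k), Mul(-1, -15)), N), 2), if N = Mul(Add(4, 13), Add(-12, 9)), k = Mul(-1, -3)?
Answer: 144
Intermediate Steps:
k = 3
N = -51 (N = Mul(17, -3) = -51)
Pow(Add(Add(Mul(Mul(4, 2), k), Mul(-1, -15)), N), 2) = Pow(Add(Add(Mul(Mul(4, 2), 3), Mul(-1, -15)), -51), 2) = Pow(Add(Add(Mul(8, 3), 15), -51), 2) = Pow(Add(Add(24, 15), -51), 2) = Pow(Add(39, -51), 2) = Pow(-12, 2) = 144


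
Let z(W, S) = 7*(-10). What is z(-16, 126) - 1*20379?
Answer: -20449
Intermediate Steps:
z(W, S) = -70
z(-16, 126) - 1*20379 = -70 - 1*20379 = -70 - 20379 = -20449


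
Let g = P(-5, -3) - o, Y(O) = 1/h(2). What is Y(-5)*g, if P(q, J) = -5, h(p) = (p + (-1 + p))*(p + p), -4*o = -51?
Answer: -71/48 ≈ -1.4792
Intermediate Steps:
o = 51/4 (o = -¼*(-51) = 51/4 ≈ 12.750)
h(p) = 2*p*(-1 + 2*p) (h(p) = (-1 + 2*p)*(2*p) = 2*p*(-1 + 2*p))
Y(O) = 1/12 (Y(O) = 1/(2*2*(-1 + 2*2)) = 1/(2*2*(-1 + 4)) = 1/(2*2*3) = 1/12)
g = -71/4 (g = -5 - 1*51/4 = -5 - 51/4 = -71/4 ≈ -17.750)
Y(-5)*g = (1/12)*(-71/4) = -71/48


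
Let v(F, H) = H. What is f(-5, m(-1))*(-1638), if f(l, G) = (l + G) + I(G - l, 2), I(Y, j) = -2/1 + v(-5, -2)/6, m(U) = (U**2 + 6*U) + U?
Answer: 21840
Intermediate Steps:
m(U) = U**2 + 7*U
I(Y, j) = -7/3 (I(Y, j) = -2/1 - 2/6 = -2*1 - 2*1/6 = -2 - 1/3 = -7/3)
f(l, G) = -7/3 + G + l (f(l, G) = (l + G) - 7/3 = (G + l) - 7/3 = -7/3 + G + l)
f(-5, m(-1))*(-1638) = (-7/3 - (7 - 1) - 5)*(-1638) = (-7/3 - 1*6 - 5)*(-1638) = (-7/3 - 6 - 5)*(-1638) = -40/3*(-1638) = 21840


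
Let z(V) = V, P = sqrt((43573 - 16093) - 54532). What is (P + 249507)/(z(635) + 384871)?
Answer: 9241/14278 + I*sqrt(6763)/192753 ≈ 0.64722 + 0.00042665*I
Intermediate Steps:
P = 2*I*sqrt(6763) (P = sqrt(27480 - 54532) = sqrt(-27052) = 2*I*sqrt(6763) ≈ 164.47*I)
(P + 249507)/(z(635) + 384871) = (2*I*sqrt(6763) + 249507)/(635 + 384871) = (249507 + 2*I*sqrt(6763))/385506 = (249507 + 2*I*sqrt(6763))*(1/385506) = 9241/14278 + I*sqrt(6763)/192753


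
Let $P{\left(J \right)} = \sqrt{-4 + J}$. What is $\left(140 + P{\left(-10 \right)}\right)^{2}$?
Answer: $\left(140 + i \sqrt{14}\right)^{2} \approx 19586.0 + 1047.7 i$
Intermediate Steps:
$\left(140 + P{\left(-10 \right)}\right)^{2} = \left(140 + \sqrt{-4 - 10}\right)^{2} = \left(140 + \sqrt{-14}\right)^{2} = \left(140 + i \sqrt{14}\right)^{2}$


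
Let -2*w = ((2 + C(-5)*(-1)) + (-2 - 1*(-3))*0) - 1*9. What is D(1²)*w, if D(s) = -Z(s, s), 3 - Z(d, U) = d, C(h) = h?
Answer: -2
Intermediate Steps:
Z(d, U) = 3 - d
D(s) = -3 + s (D(s) = -(3 - s) = -3 + s)
w = 1 (w = -(((2 - 5*(-1)) + (-2 - 1*(-3))*0) - 1*9)/2 = -(((2 + 5) + (-2 + 3)*0) - 9)/2 = -((7 + 1*0) - 9)/2 = -((7 + 0) - 9)/2 = -(7 - 9)/2 = -½*(-2) = 1)
D(1²)*w = (-3 + 1²)*1 = (-3 + 1)*1 = -2*1 = -2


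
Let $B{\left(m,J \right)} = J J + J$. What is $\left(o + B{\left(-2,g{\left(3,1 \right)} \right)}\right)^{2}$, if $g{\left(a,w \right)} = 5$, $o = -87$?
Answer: $3249$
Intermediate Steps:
$B{\left(m,J \right)} = J + J^{2}$ ($B{\left(m,J \right)} = J^{2} + J = J + J^{2}$)
$\left(o + B{\left(-2,g{\left(3,1 \right)} \right)}\right)^{2} = \left(-87 + 5 \left(1 + 5\right)\right)^{2} = \left(-87 + 5 \cdot 6\right)^{2} = \left(-87 + 30\right)^{2} = \left(-57\right)^{2} = 3249$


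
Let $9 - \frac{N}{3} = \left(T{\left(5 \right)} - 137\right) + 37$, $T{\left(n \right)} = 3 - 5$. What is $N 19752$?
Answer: $6577416$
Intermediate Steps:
$T{\left(n \right)} = -2$ ($T{\left(n \right)} = 3 - 5 = -2$)
$N = 333$ ($N = 27 - 3 \left(\left(-2 - 137\right) + 37\right) = 27 - 3 \left(-139 + 37\right) = 27 - -306 = 27 + 306 = 333$)
$N 19752 = 333 \cdot 19752 = 6577416$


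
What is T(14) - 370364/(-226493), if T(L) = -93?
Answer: -20693485/226493 ≈ -91.365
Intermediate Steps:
T(14) - 370364/(-226493) = -93 - 370364/(-226493) = -93 - 370364*(-1)/226493 = -93 - 1*(-370364/226493) = -93 + 370364/226493 = -20693485/226493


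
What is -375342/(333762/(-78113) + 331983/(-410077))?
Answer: 4007694774920914/54266769251 ≈ 73852.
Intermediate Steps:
-375342/(333762/(-78113) + 331983/(-410077)) = -375342/(333762*(-1/78113) + 331983*(-1/410077)) = -375342/(-333762/78113 - 331983/410077) = -375342/(-162800307753/32032344701) = -375342*(-32032344701/162800307753) = 4007694774920914/54266769251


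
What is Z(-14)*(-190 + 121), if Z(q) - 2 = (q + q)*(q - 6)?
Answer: -38778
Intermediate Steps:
Z(q) = 2 + 2*q*(-6 + q) (Z(q) = 2 + (q + q)*(q - 6) = 2 + (2*q)*(-6 + q) = 2 + 2*q*(-6 + q))
Z(-14)*(-190 + 121) = (2 - 12*(-14) + 2*(-14)²)*(-190 + 121) = (2 + 168 + 2*196)*(-69) = (2 + 168 + 392)*(-69) = 562*(-69) = -38778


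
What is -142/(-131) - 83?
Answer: -10731/131 ≈ -81.916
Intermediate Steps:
-142/(-131) - 83 = -142*(-1/131) - 83 = 142/131 - 83 = -10731/131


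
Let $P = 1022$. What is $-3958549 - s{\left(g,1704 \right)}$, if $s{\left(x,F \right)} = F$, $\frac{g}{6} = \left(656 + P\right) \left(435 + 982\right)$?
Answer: $-3960253$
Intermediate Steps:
$g = 14266356$ ($g = 6 \left(656 + 1022\right) \left(435 + 982\right) = 6 \cdot 1678 \cdot 1417 = 6 \cdot 2377726 = 14266356$)
$-3958549 - s{\left(g,1704 \right)} = -3958549 - 1704 = -3960253$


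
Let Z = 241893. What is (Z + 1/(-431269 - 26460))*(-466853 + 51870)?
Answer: -45947515748843068/457729 ≈ -1.0038e+11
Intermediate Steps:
(Z + 1/(-431269 - 26460))*(-466853 + 51870) = (241893 + 1/(-431269 - 26460))*(-466853 + 51870) = (241893 + 1/(-457729))*(-414983) = (241893 - 1/457729)*(-414983) = (110721440996/457729)*(-414983) = -45947515748843068/457729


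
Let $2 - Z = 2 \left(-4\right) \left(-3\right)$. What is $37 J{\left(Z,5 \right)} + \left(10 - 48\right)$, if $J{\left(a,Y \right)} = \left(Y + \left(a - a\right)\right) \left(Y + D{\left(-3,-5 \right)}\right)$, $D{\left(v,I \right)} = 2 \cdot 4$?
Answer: $2367$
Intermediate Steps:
$D{\left(v,I \right)} = 8$
$Z = -22$ ($Z = 2 - 2 \left(-4\right) \left(-3\right) = 2 - \left(-8\right) \left(-3\right) = 2 - 24 = -22$)
$J{\left(a,Y \right)} = Y \left(8 + Y\right)$ ($J{\left(a,Y \right)} = \left(Y + \left(a - a\right)\right) \left(Y + 8\right) = \left(Y + 0\right) \left(8 + Y\right) = Y \left(8 + Y\right)$)
$37 J{\left(Z,5 \right)} + \left(10 - 48\right) = 37 \cdot 5 \left(8 + 5\right) + \left(10 - 48\right) = 37 \cdot 5 \cdot 13 - 38 = 37 \cdot 65 - 38 = 2405 - 38 = 2367$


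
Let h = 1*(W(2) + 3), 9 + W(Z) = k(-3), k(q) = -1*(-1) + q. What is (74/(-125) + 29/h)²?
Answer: 17783089/1000000 ≈ 17.783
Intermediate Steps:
k(q) = 1 + q
W(Z) = -11 (W(Z) = -9 + (1 - 3) = -9 - 2 = -11)
h = -8 (h = 1*(-11 + 3) = 1*(-8) = -8)
(74/(-125) + 29/h)² = (74/(-125) + 29/(-8))² = (74*(-1/125) + 29*(-⅛))² = (-74/125 - 29/8)² = (-4217/1000)² = 17783089/1000000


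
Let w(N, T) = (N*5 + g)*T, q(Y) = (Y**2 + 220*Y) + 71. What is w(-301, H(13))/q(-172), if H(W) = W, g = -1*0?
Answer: 3913/1637 ≈ 2.3903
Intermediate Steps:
q(Y) = 71 + Y**2 + 220*Y
g = 0
w(N, T) = 5*N*T (w(N, T) = (N*5 + 0)*T = (5*N + 0)*T = (5*N)*T = 5*N*T)
w(-301, H(13))/q(-172) = (5*(-301)*13)/(71 + (-172)**2 + 220*(-172)) = -19565/(71 + 29584 - 37840) = -19565/(-8185) = -19565*(-1/8185) = 3913/1637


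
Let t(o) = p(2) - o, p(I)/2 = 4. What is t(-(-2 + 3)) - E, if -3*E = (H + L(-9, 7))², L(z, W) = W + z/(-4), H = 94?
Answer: 171001/48 ≈ 3562.5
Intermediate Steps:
p(I) = 8 (p(I) = 2*4 = 8)
L(z, W) = W - z/4
t(o) = 8 - o
E = -170569/48 (E = -(94 + (7 - ¼*(-9)))²/3 = -(94 + (7 + 9/4))²/3 = -(94 + 37/4)²/3 = -(413/4)²/3 = -⅓*170569/16 = -170569/48 ≈ -3553.5)
t(-(-2 + 3)) - E = (8 - (-1)*(-2 + 3)) - 1*(-170569/48) = (8 - (-1)) + 170569/48 = (8 - 1*(-1)) + 170569/48 = (8 + 1) + 170569/48 = 9 + 170569/48 = 171001/48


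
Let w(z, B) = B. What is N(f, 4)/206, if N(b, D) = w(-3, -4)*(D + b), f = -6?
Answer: 4/103 ≈ 0.038835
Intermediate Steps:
N(b, D) = -4*D - 4*b (N(b, D) = -4*(D + b) = -4*D - 4*b)
N(f, 4)/206 = (-4*4 - 4*(-6))/206 = (-16 + 24)*(1/206) = 8*(1/206) = 4/103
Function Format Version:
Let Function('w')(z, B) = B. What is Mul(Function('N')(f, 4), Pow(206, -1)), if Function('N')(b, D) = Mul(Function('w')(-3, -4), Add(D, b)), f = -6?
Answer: Rational(4, 103) ≈ 0.038835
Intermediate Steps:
Function('N')(b, D) = Add(Mul(-4, D), Mul(-4, b)) (Function('N')(b, D) = Mul(-4, Add(D, b)) = Add(Mul(-4, D), Mul(-4, b)))
Mul(Function('N')(f, 4), Pow(206, -1)) = Mul(Add(Mul(-4, 4), Mul(-4, -6)), Pow(206, -1)) = Mul(Add(-16, 24), Rational(1, 206)) = Mul(8, Rational(1, 206)) = Rational(4, 103)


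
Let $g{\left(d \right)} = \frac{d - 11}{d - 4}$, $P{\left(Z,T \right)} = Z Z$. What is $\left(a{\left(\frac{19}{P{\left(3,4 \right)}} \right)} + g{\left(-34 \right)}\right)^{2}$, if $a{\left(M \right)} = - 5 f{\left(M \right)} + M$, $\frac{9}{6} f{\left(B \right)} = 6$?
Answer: $\frac{32638369}{116964} \approx 279.05$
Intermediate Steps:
$f{\left(B \right)} = 4$ ($f{\left(B \right)} = \frac{2}{3} \cdot 6 = 4$)
$P{\left(Z,T \right)} = Z^{2}$
$g{\left(d \right)} = \frac{-11 + d}{-4 + d}$
$a{\left(M \right)} = -20 + M$ ($a{\left(M \right)} = \left(-5\right) 4 + M = -20 + M$)
$\left(a{\left(\frac{19}{P{\left(3,4 \right)}} \right)} + g{\left(-34 \right)}\right)^{2} = \left(\left(-20 + \frac{19}{3^{2}}\right) + \frac{-11 - 34}{-4 - 34}\right)^{2} = \left(\left(-20 + \frac{19}{9}\right) + \frac{1}{-38} \left(-45\right)\right)^{2} = \left(\left(-20 + 19 \cdot \frac{1}{9}\right) - - \frac{45}{38}\right)^{2} = \left(\left(-20 + \frac{19}{9}\right) + \frac{45}{38}\right)^{2} = \left(- \frac{161}{9} + \frac{45}{38}\right)^{2} = \left(- \frac{5713}{342}\right)^{2} = \frac{32638369}{116964}$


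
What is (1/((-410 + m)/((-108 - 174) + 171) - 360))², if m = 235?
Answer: 12321/1582846225 ≈ 7.7841e-6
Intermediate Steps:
(1/((-410 + m)/((-108 - 174) + 171) - 360))² = (1/((-410 + 235)/((-108 - 174) + 171) - 360))² = (1/(-175/(-282 + 171) - 360))² = (1/(-175/(-111) - 360))² = (1/(-175*(-1/111) - 360))² = (1/(175/111 - 360))² = (1/(-39785/111))² = (-111/39785)² = 12321/1582846225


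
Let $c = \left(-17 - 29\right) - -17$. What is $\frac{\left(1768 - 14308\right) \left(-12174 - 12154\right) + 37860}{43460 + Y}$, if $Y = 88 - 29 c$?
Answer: $\frac{305110980}{44389} \approx 6873.6$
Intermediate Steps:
$c = -29$ ($c = \left(-17 - 29\right) + 17 = -46 + 17 = -29$)
$Y = 929$ ($Y = 88 - -841 = 88 + 841 = 929$)
$\frac{\left(1768 - 14308\right) \left(-12174 - 12154\right) + 37860}{43460 + Y} = \frac{\left(1768 - 14308\right) \left(-12174 - 12154\right) + 37860}{43460 + 929} = \frac{\left(-12540\right) \left(-24328\right) + 37860}{44389} = \left(305073120 + 37860\right) \frac{1}{44389} = 305110980 \cdot \frac{1}{44389} = \frac{305110980}{44389}$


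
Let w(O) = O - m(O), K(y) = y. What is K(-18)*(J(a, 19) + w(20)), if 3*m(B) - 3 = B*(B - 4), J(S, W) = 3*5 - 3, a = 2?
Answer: 1362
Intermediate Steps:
J(S, W) = 12 (J(S, W) = 15 - 3 = 12)
m(B) = 1 + B*(-4 + B)/3 (m(B) = 1 + (B*(B - 4))/3 = 1 + (B*(-4 + B))/3 = 1 + B*(-4 + B)/3)
w(O) = -1 - O**2/3 + 7*O/3 (w(O) = O - (1 - 4*O/3 + O**2/3) = O + (-1 - O**2/3 + 4*O/3) = -1 - O**2/3 + 7*O/3)
K(-18)*(J(a, 19) + w(20)) = -18*(12 + (-1 - 1/3*20**2 + (7/3)*20)) = -18*(12 + (-1 - 1/3*400 + 140/3)) = -18*(12 + (-1 - 400/3 + 140/3)) = -18*(12 - 263/3) = -18*(-227/3) = 1362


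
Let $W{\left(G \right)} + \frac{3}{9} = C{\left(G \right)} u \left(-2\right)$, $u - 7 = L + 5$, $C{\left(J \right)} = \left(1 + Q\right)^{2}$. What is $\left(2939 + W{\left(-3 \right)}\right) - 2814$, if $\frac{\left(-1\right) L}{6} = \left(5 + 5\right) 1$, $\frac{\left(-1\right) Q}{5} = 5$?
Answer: $\frac{166262}{3} \approx 55421.0$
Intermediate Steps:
$Q = -25$ ($Q = \left(-5\right) 5 = -25$)
$C{\left(J \right)} = 576$ ($C{\left(J \right)} = \left(1 - 25\right)^{2} = \left(-24\right)^{2} = 576$)
$L = -60$ ($L = - 6 \left(5 + 5\right) 1 = - 6 \cdot 10 \cdot 1 = \left(-6\right) 10 = -60$)
$u = -48$ ($u = 7 + \left(-60 + 5\right) = 7 - 55 = -48$)
$W{\left(G \right)} = \frac{165887}{3}$ ($W{\left(G \right)} = - \frac{1}{3} + 576 \left(-48\right) \left(-2\right) = - \frac{1}{3} - -55296 = - \frac{1}{3} + 55296 = \frac{165887}{3}$)
$\left(2939 + W{\left(-3 \right)}\right) - 2814 = \left(2939 + \frac{165887}{3}\right) - 2814 = \frac{174704}{3} - 2814 = \frac{166262}{3}$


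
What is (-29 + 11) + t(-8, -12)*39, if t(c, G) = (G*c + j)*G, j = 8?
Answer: -48690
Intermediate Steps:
t(c, G) = G*(8 + G*c) (t(c, G) = (G*c + 8)*G = (8 + G*c)*G = G*(8 + G*c))
(-29 + 11) + t(-8, -12)*39 = (-29 + 11) - 12*(8 - 12*(-8))*39 = -18 - 12*(8 + 96)*39 = -18 - 12*104*39 = -18 - 1248*39 = -18 - 48672 = -48690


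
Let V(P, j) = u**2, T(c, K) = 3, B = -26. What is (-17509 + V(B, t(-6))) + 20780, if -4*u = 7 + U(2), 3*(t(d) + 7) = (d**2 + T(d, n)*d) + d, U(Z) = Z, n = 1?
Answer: 52417/16 ≈ 3276.1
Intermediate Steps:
t(d) = -7 + d**2/3 + 4*d/3 (t(d) = -7 + ((d**2 + 3*d) + d)/3 = -7 + (d**2 + 4*d)/3 = -7 + (d**2/3 + 4*d/3) = -7 + d**2/3 + 4*d/3)
u = -9/4 (u = -(7 + 2)/4 = -1/4*9 = -9/4 ≈ -2.2500)
V(P, j) = 81/16 (V(P, j) = (-9/4)**2 = 81/16)
(-17509 + V(B, t(-6))) + 20780 = (-17509 + 81/16) + 20780 = -280063/16 + 20780 = 52417/16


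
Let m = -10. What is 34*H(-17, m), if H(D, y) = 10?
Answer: 340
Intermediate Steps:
34*H(-17, m) = 34*10 = 340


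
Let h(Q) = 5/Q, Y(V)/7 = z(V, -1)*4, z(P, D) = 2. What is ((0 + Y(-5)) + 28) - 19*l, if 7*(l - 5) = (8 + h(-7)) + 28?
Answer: -5232/49 ≈ -106.78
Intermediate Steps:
Y(V) = 56 (Y(V) = 7*(2*4) = 7*8 = 56)
l = 492/49 (l = 5 + ((8 + 5/(-7)) + 28)/7 = 5 + ((8 + 5*(-1/7)) + 28)/7 = 5 + ((8 - 5/7) + 28)/7 = 5 + (51/7 + 28)/7 = 5 + (1/7)*(247/7) = 5 + 247/49 = 492/49 ≈ 10.041)
((0 + Y(-5)) + 28) - 19*l = ((0 + 56) + 28) - 19*492/49 = (56 + 28) - 9348/49 = 84 - 9348/49 = -5232/49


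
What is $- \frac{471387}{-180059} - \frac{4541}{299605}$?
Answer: $\frac{140412254216}{53946576695} \approx 2.6028$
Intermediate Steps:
$- \frac{471387}{-180059} - \frac{4541}{299605} = \left(-471387\right) \left(- \frac{1}{180059}\right) - \frac{4541}{299605} = \frac{471387}{180059} - \frac{4541}{299605} = \frac{140412254216}{53946576695}$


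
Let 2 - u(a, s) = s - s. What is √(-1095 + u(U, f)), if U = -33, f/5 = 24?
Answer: I*√1093 ≈ 33.061*I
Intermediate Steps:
f = 120 (f = 5*24 = 120)
u(a, s) = 2 (u(a, s) = 2 - (s - s) = 2 - 1*0 = 2 + 0 = 2)
√(-1095 + u(U, f)) = √(-1095 + 2) = √(-1093) = I*√1093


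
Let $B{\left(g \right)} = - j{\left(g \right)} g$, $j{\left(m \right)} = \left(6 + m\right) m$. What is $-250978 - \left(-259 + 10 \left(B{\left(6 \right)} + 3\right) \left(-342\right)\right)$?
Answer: $-1717899$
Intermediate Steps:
$j{\left(m \right)} = m \left(6 + m\right)$
$B{\left(g \right)} = - g^{2} \left(6 + g\right)$ ($B{\left(g \right)} = - g \left(6 + g\right) g = - g^{2} \left(6 + g\right)$)
$-250978 - \left(-259 + 10 \left(B{\left(6 \right)} + 3\right) \left(-342\right)\right) = -250978 - \left(-259 + 10 \left(6^{2} \left(-6 - 6\right) + 3\right) \left(-342\right)\right) = -250978 - \left(-259 + 10 \left(36 \left(-6 - 6\right) + 3\right) \left(-342\right)\right) = -250978 - \left(-259 + 10 \left(36 \left(-12\right) + 3\right) \left(-342\right)\right) = -250978 - \left(-259 + 10 \left(-432 + 3\right) \left(-342\right)\right) = -250978 - \left(-259 + 10 \left(-429\right) \left(-342\right)\right) = -250978 - \left(-259 - -1467180\right) = -250978 - \left(-259 + 1467180\right) = -250978 - 1466921 = -1717899$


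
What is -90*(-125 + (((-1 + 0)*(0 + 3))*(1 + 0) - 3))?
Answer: 11790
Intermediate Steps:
-90*(-125 + (((-1 + 0)*(0 + 3))*(1 + 0) - 3)) = -90*(-125 + (-1*3*1 - 3)) = -90*(-125 + (-3*1 - 3)) = -90*(-125 + (-3 - 3)) = -90*(-125 - 6) = -90*(-131) = 11790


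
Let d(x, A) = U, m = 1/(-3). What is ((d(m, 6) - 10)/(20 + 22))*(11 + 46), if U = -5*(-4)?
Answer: 95/7 ≈ 13.571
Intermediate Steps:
U = 20
m = -⅓ ≈ -0.33333
d(x, A) = 20
((d(m, 6) - 10)/(20 + 22))*(11 + 46) = ((20 - 10)/(20 + 22))*(11 + 46) = (10/42)*57 = (10*(1/42))*57 = (5/21)*57 = 95/7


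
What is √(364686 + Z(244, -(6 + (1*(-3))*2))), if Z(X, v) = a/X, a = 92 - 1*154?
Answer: √5427982642/122 ≈ 603.89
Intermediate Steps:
a = -62 (a = 92 - 154 = -62)
Z(X, v) = -62/X
√(364686 + Z(244, -(6 + (1*(-3))*2))) = √(364686 - 62/244) = √(364686 - 62*1/244) = √(364686 - 31/122) = √(44491661/122) = √5427982642/122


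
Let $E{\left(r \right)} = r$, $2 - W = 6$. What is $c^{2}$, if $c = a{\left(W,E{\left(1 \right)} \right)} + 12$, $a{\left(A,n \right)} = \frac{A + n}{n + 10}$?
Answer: $\frac{16641}{121} \approx 137.53$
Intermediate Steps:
$W = -4$ ($W = 2 - 6 = -4$)
$a{\left(A,n \right)} = \frac{A + n}{10 + n}$
$c = \frac{129}{11}$ ($c = \frac{-4 + 1}{10 + 1} + 12 = \frac{1}{11} \left(-3\right) + 12 = - \frac{3}{11} + 12 = \frac{129}{11} \approx 11.727$)
$c^{2} = \left(\frac{129}{11}\right)^{2} = \frac{16641}{121}$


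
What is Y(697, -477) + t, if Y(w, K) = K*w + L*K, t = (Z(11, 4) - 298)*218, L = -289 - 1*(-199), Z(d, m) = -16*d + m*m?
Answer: -389383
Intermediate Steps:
Z(d, m) = m**2 - 16*d (Z(d, m) = -16*d + m**2 = m**2 - 16*d)
L = -90 (L = -289 + 199 = -90)
t = -99844 (t = ((4**2 - 16*11) - 298)*218 = ((16 - 176) - 298)*218 = (-160 - 298)*218 = -458*218 = -99844)
Y(w, K) = -90*K + K*w (Y(w, K) = K*w - 90*K = -90*K + K*w)
Y(697, -477) + t = -477*(-90 + 697) - 99844 = -477*607 - 99844 = -289539 - 99844 = -389383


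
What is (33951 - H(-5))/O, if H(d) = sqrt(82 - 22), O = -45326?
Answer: -33951/45326 + sqrt(15)/22663 ≈ -0.74887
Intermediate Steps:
H(d) = 2*sqrt(15) (H(d) = sqrt(60) = 2*sqrt(15))
(33951 - H(-5))/O = (33951 - 2*sqrt(15))/(-45326) = (33951 - 2*sqrt(15))*(-1/45326) = -33951/45326 + sqrt(15)/22663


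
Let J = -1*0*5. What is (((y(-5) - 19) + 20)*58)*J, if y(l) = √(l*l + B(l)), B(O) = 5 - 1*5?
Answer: 0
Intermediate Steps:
B(O) = 0 (B(O) = 5 - 5 = 0)
y(l) = √(l²) (y(l) = √(l*l + 0) = √(l² + 0) = √(l²))
J = 0 (J = 0*5 = 0)
(((y(-5) - 19) + 20)*58)*J = (((√((-5)²) - 19) + 20)*58)*0 = (((√25 - 19) + 20)*58)*0 = (((5 - 19) + 20)*58)*0 = ((-14 + 20)*58)*0 = (6*58)*0 = 348*0 = 0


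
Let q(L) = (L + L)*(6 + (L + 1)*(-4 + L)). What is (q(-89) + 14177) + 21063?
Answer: -1422580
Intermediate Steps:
q(L) = 2*L*(6 + (1 + L)*(-4 + L)) (q(L) = (2*L)*(6 + (1 + L)*(-4 + L)) = 2*L*(6 + (1 + L)*(-4 + L)))
(q(-89) + 14177) + 21063 = (2*(-89)*(2 + (-89)² - 3*(-89)) + 14177) + 21063 = (2*(-89)*(2 + 7921 + 267) + 14177) + 21063 = (2*(-89)*8190 + 14177) + 21063 = (-1457820 + 14177) + 21063 = -1443643 + 21063 = -1422580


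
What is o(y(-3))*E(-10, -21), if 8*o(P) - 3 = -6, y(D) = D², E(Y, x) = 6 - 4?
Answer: -¾ ≈ -0.75000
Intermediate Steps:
E(Y, x) = 2
o(P) = -3/8 (o(P) = 3/8 + (⅛)*(-6) = 3/8 - ¾ = -3/8)
o(y(-3))*E(-10, -21) = -3/8*2 = -¾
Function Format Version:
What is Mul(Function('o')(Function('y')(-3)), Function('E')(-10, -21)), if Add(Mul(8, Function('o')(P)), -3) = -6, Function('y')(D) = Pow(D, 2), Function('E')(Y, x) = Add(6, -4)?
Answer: Rational(-3, 4) ≈ -0.75000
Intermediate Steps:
Function('E')(Y, x) = 2
Function('o')(P) = Rational(-3, 8) (Function('o')(P) = Add(Rational(3, 8), Mul(Rational(1, 8), -6)) = Add(Rational(3, 8), Rational(-3, 4)) = Rational(-3, 8))
Mul(Function('o')(Function('y')(-3)), Function('E')(-10, -21)) = Mul(Rational(-3, 8), 2) = Rational(-3, 4)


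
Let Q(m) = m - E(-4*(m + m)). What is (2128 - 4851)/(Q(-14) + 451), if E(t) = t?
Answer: -2723/325 ≈ -8.3785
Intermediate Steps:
Q(m) = 9*m (Q(m) = m - (-4)*(m + m) = m - (-4)*2*m = m - (-8)*m = m + 8*m = 9*m)
(2128 - 4851)/(Q(-14) + 451) = (2128 - 4851)/(9*(-14) + 451) = -2723/(-126 + 451) = -2723/325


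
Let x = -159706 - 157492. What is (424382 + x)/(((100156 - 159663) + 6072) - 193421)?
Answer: -13398/30857 ≈ -0.43420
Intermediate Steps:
x = -317198
(424382 + x)/(((100156 - 159663) + 6072) - 193421) = (424382 - 317198)/(((100156 - 159663) + 6072) - 193421) = 107184/((-59507 + 6072) - 193421) = 107184/(-53435 - 193421) = 107184/(-246856) = 107184*(-1/246856) = -13398/30857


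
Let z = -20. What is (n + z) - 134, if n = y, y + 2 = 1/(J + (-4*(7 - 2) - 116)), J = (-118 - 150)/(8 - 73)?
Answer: -1337297/8572 ≈ -156.01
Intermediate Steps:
J = 268/65 (J = -268/(-65) = -268*(-1/65) = 268/65 ≈ 4.1231)
y = -17209/8572 (y = -2 + 1/(268/65 + (-4*(7 - 2) - 116)) = -2 + 1/(268/65 + (-4*5 - 116)) = -2 + 1/(268/65 + (-20 - 116)) = -2 + 1/(268/65 - 136) = -2 + 1/(-8572/65) = -2 - 65/8572 = -17209/8572 ≈ -2.0076)
n = -17209/8572 ≈ -2.0076
(n + z) - 134 = (-17209/8572 - 20) - 134 = -188649/8572 - 134 = -1337297/8572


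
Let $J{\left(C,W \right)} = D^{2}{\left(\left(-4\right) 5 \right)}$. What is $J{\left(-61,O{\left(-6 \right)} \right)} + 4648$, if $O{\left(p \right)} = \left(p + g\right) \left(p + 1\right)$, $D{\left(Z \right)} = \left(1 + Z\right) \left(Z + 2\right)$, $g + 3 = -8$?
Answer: $121612$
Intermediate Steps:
$g = -11$ ($g = -3 - 8 = -11$)
$D{\left(Z \right)} = \left(1 + Z\right) \left(2 + Z\right)$
$O{\left(p \right)} = \left(1 + p\right) \left(-11 + p\right)$ ($O{\left(p \right)} = \left(p - 11\right) \left(p + 1\right) = \left(-11 + p\right) \left(1 + p\right) = \left(1 + p\right) \left(-11 + p\right)$)
$J{\left(C,W \right)} = 116964$ ($J{\left(C,W \right)} = \left(2 + \left(\left(-4\right) 5\right)^{2} + 3 \left(\left(-4\right) 5\right)\right)^{2} = \left(2 + \left(-20\right)^{2} + 3 \left(-20\right)\right)^{2} = \left(2 + 400 - 60\right)^{2} = 342^{2} = 116964$)
$J{\left(-61,O{\left(-6 \right)} \right)} + 4648 = 116964 + 4648 = 121612$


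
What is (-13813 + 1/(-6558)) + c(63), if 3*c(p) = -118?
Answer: -30281201/2186 ≈ -13852.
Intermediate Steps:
c(p) = -118/3 (c(p) = (1/3)*(-118) = -118/3)
(-13813 + 1/(-6558)) + c(63) = (-13813 + 1/(-6558)) - 118/3 = (-13813 - 1/6558) - 118/3 = -90585655/6558 - 118/3 = -30281201/2186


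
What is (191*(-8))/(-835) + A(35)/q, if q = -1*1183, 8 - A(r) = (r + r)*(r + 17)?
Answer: 4840344/987805 ≈ 4.9001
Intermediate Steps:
A(r) = 8 - 2*r*(17 + r) (A(r) = 8 - (r + r)*(r + 17) = 8 - 2*r*(17 + r))
q = -1183
(191*(-8))/(-835) + A(35)/q = (191*(-8))/(-835) + (8 - 34*35 - 2*35**2)/(-1183) = -1528*(-1/835) + (8 - 1190 - 2*1225)*(-1/1183) = 1528/835 + (8 - 1190 - 2450)*(-1/1183) = 1528/835 - 3632*(-1/1183) = 1528/835 + 3632/1183 = 4840344/987805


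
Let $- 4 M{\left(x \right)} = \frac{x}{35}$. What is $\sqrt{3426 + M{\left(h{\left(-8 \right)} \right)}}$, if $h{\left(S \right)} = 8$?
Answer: $\frac{2 \sqrt{1049195}}{35} \approx 58.532$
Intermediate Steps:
$M{\left(x \right)} = - \frac{x}{140}$ ($M{\left(x \right)} = - \frac{x \frac{1}{35}}{4} = - \frac{\frac{1}{35} x}{4} = - \frac{x}{140}$)
$\sqrt{3426 + M{\left(h{\left(-8 \right)} \right)}} = \sqrt{3426 - \frac{2}{35}} = \sqrt{\frac{119908}{35}} = \frac{2 \sqrt{1049195}}{35}$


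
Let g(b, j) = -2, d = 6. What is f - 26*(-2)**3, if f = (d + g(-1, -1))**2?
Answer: 224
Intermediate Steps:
f = 16 (f = (6 - 2)**2 = 4**2 = 16)
f - 26*(-2)**3 = 16 - 26*(-2)**3 = 16 - 26*(-8) = 16 + 208 = 224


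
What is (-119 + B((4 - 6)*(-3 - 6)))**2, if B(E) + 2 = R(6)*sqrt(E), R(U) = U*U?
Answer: 37969 - 26136*sqrt(2) ≈ 1007.1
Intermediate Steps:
R(U) = U**2
B(E) = -2 + 36*sqrt(E) (B(E) = -2 + 6**2*sqrt(E) = -2 + 36*sqrt(E))
(-119 + B((4 - 6)*(-3 - 6)))**2 = (-119 + (-2 + 36*sqrt((4 - 6)*(-3 - 6))))**2 = (-119 + (-2 + 36*sqrt(-2*(-9))))**2 = (-119 + (-2 + 36*sqrt(18)))**2 = (-119 + (-2 + 36*(3*sqrt(2))))**2 = (-119 + (-2 + 108*sqrt(2)))**2 = (-121 + 108*sqrt(2))**2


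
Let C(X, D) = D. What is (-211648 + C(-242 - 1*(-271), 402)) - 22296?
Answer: -233542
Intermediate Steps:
(-211648 + C(-242 - 1*(-271), 402)) - 22296 = (-211648 + 402) - 22296 = -211246 - 22296 = -233542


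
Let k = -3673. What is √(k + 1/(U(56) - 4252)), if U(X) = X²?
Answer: I*√127071139/186 ≈ 60.605*I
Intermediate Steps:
√(k + 1/(U(56) - 4252)) = √(-3673 + 1/(56² - 4252)) = √(-3673 + 1/(3136 - 4252)) = √(-3673 + 1/(-1116)) = √(-3673 - 1/1116) = √(-4099069/1116) = I*√127071139/186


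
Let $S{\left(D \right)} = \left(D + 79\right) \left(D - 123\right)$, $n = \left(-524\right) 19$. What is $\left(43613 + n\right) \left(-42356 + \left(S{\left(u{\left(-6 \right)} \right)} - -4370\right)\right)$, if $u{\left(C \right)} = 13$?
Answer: $-1619103642$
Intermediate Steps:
$n = -9956$
$S{\left(D \right)} = \left(-123 + D\right) \left(79 + D\right)$ ($S{\left(D \right)} = \left(79 + D\right) \left(-123 + D\right) = \left(-123 + D\right) \left(79 + D\right)$)
$\left(43613 + n\right) \left(-42356 + \left(S{\left(u{\left(-6 \right)} \right)} - -4370\right)\right) = \left(43613 - 9956\right) \left(-42356 - 5750\right) = 33657 \left(-42356 + \left(\left(-9717 + 169 - 572\right) + 4370\right)\right) = 33657 \left(-42356 + \left(-10120 + 4370\right)\right) = 33657 \left(-42356 - 5750\right) = 33657 \left(-48106\right) = -1619103642$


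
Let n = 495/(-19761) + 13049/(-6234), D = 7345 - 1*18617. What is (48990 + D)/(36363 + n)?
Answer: 1548827737044/1493099904581 ≈ 1.0373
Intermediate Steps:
D = -11272 (D = 7345 - 18617 = -11272)
n = -86982373/41063358 (n = 495*(-1/19761) + 13049*(-1/6234) = -165/6587 - 13049/6234 = -86982373/41063358 ≈ -2.1182)
(48990 + D)/(36363 + n) = (48990 - 11272)/(36363 - 86982373/41063358) = 37718/(1493099904581/41063358) = 37718*(41063358/1493099904581) = 1548827737044/1493099904581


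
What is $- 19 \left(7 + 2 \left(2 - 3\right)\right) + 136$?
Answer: $41$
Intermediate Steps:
$- 19 \left(7 + 2 \left(2 - 3\right)\right) + 136 = - 19 \left(7 + 2 \left(-1\right)\right) + 136 = - 19 \left(7 - 2\right) + 136 = \left(-19\right) 5 + 136 = -95 + 136 = 41$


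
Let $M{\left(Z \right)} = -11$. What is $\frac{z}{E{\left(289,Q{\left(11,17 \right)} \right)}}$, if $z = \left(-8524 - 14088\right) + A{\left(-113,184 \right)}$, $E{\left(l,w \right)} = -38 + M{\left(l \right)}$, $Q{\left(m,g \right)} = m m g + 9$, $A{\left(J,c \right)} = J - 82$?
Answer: $\frac{22807}{49} \approx 465.45$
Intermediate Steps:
$A{\left(J,c \right)} = -82 + J$
$Q{\left(m,g \right)} = 9 + g m^{2}$ ($Q{\left(m,g \right)} = m^{2} g + 9 = g m^{2} + 9 = 9 + g m^{2}$)
$E{\left(l,w \right)} = -49$ ($E{\left(l,w \right)} = -38 - 11 = -49$)
$z = -22807$ ($z = \left(-8524 - 14088\right) - 195 = -22612 - 195 = -22807$)
$\frac{z}{E{\left(289,Q{\left(11,17 \right)} \right)}} = - \frac{22807}{-49} = \left(-22807\right) \left(- \frac{1}{49}\right) = \frac{22807}{49}$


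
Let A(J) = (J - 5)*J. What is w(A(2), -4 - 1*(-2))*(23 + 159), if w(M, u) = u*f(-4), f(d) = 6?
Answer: -2184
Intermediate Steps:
A(J) = J*(-5 + J) (A(J) = (-5 + J)*J = J*(-5 + J))
w(M, u) = 6*u (w(M, u) = u*6 = 6*u)
w(A(2), -4 - 1*(-2))*(23 + 159) = (6*(-4 - 1*(-2)))*(23 + 159) = (6*(-4 + 2))*182 = (6*(-2))*182 = -12*182 = -2184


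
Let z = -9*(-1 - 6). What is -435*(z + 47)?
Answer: -47850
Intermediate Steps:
z = 63 (z = -9*(-7) = 63)
-435*(z + 47) = -435*(63 + 47) = -435*110 = -47850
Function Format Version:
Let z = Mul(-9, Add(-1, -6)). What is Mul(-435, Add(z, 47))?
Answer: -47850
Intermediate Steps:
z = 63 (z = Mul(-9, -7) = 63)
Mul(-435, Add(z, 47)) = Mul(-435, Add(63, 47)) = Mul(-435, 110) = -47850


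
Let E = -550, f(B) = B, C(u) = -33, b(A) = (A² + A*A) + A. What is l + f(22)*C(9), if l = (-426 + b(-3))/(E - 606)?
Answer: -838845/1156 ≈ -725.64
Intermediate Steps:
b(A) = A + 2*A² (b(A) = (A² + A²) + A = 2*A² + A = A + 2*A²)
l = 411/1156 (l = (-426 - 3*(1 + 2*(-3)))/(-550 - 606) = (-426 - 3*(1 - 6))/(-1156) = (-426 - 3*(-5))*(-1/1156) = (-426 + 15)*(-1/1156) = -411*(-1/1156) = 411/1156 ≈ 0.35554)
l + f(22)*C(9) = 411/1156 + 22*(-33) = 411/1156 - 726 = -838845/1156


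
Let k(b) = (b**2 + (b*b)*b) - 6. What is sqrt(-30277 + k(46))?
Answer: 263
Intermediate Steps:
k(b) = -6 + b**2 + b**3 (k(b) = (b**2 + b**2*b) - 6 = (b**2 + b**3) - 6 = -6 + b**2 + b**3)
sqrt(-30277 + k(46)) = sqrt(-30277 + (-6 + 46**2 + 46**3)) = sqrt(-30277 + (-6 + 2116 + 97336)) = sqrt(-30277 + 99446) = sqrt(69169) = 263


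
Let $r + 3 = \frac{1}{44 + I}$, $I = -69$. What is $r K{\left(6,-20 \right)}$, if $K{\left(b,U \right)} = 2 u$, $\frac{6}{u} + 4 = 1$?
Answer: $\frac{304}{25} \approx 12.16$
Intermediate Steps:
$u = -2$ ($u = \frac{6}{-4 + 1} = \frac{6}{-3} = 6 \left(- \frac{1}{3}\right) = -2$)
$K{\left(b,U \right)} = -4$ ($K{\left(b,U \right)} = 2 \left(-2\right) = -4$)
$r = - \frac{76}{25}$ ($r = -3 + \frac{1}{44 - 69} = -3 + \frac{1}{-25} = -3 - \frac{1}{25} = - \frac{76}{25} \approx -3.04$)
$r K{\left(6,-20 \right)} = \left(- \frac{76}{25}\right) \left(-4\right) = \frac{304}{25}$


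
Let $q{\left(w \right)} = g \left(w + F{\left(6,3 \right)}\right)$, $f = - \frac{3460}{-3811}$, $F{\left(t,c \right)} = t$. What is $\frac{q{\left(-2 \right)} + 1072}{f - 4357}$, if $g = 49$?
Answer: $- \frac{4832348}{16601067} \approx -0.29109$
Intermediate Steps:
$f = \frac{3460}{3811}$ ($f = \left(-3460\right) \left(- \frac{1}{3811}\right) = \frac{3460}{3811} \approx 0.9079$)
$q{\left(w \right)} = 294 + 49 w$ ($q{\left(w \right)} = 49 \left(w + 6\right) = 49 \left(6 + w\right) = 294 + 49 w$)
$\frac{q{\left(-2 \right)} + 1072}{f - 4357} = \frac{\left(294 + 49 \left(-2\right)\right) + 1072}{\frac{3460}{3811} - 4357} = \frac{\left(294 - 98\right) + 1072}{- \frac{16601067}{3811}} = \left(196 + 1072\right) \left(- \frac{3811}{16601067}\right) = 1268 \left(- \frac{3811}{16601067}\right) = - \frac{4832348}{16601067}$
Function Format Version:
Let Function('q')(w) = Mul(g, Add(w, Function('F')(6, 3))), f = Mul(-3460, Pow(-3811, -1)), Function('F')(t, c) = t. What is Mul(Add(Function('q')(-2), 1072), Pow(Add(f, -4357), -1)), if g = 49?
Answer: Rational(-4832348, 16601067) ≈ -0.29109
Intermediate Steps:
f = Rational(3460, 3811) (f = Mul(-3460, Rational(-1, 3811)) = Rational(3460, 3811) ≈ 0.90790)
Function('q')(w) = Add(294, Mul(49, w)) (Function('q')(w) = Mul(49, Add(w, 6)) = Mul(49, Add(6, w)) = Add(294, Mul(49, w)))
Mul(Add(Function('q')(-2), 1072), Pow(Add(f, -4357), -1)) = Mul(Add(Add(294, Mul(49, -2)), 1072), Pow(Add(Rational(3460, 3811), -4357), -1)) = Mul(Add(Add(294, -98), 1072), Pow(Rational(-16601067, 3811), -1)) = Mul(Add(196, 1072), Rational(-3811, 16601067)) = Mul(1268, Rational(-3811, 16601067)) = Rational(-4832348, 16601067)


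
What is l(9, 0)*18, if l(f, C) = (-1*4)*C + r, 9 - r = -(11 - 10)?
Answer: 180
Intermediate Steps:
r = 10 (r = 9 - (-1)*(11 - 10) = 9 - (-1) = 9 - 1*(-1) = 9 + 1 = 10)
l(f, C) = 10 - 4*C (l(f, C) = (-1*4)*C + 10 = -4*C + 10 = 10 - 4*C)
l(9, 0)*18 = (10 - 4*0)*18 = (10 + 0)*18 = 10*18 = 180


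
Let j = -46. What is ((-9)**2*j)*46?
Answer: -171396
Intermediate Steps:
((-9)**2*j)*46 = ((-9)**2*(-46))*46 = (81*(-46))*46 = -3726*46 = -171396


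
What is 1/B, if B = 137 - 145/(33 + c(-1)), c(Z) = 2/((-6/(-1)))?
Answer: 20/2653 ≈ 0.0075386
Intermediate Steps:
c(Z) = ⅓ (c(Z) = 2/((-6*(-1))) = 2/6 = 2*(⅙) = ⅓)
B = 2653/20 (B = 137 - 145/(33 + ⅓) = 137 - 145/100/3 = 137 - 145*3/100 = 137 - 87/20 = 2653/20 ≈ 132.65)
1/B = 1/(2653/20) = 20/2653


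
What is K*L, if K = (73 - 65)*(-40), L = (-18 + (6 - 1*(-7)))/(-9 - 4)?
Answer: -1600/13 ≈ -123.08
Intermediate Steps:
L = 5/13 (L = (-18 + (6 + 7))/(-13) = (-18 + 13)*(-1/13) = -5*(-1/13) = 5/13 ≈ 0.38462)
K = -320 (K = 8*(-40) = -320)
K*L = -320*5/13 = -1600/13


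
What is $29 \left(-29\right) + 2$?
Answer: $-839$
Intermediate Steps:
$29 \left(-29\right) + 2 = -841 + 2 = -839$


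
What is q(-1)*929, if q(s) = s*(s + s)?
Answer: 1858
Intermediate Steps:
q(s) = 2*s² (q(s) = s*(2*s) = 2*s²)
q(-1)*929 = (2*(-1)²)*929 = (2*1)*929 = 2*929 = 1858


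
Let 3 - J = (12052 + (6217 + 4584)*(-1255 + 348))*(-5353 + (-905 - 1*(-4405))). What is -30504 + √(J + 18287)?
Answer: -30504 + 5*I*√725223073 ≈ -30504.0 + 1.3465e+5*I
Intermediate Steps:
J = -18130595112 (J = 3 - (12052 + (6217 + 4584)*(-1255 + 348))*(-5353 + (-905 - 1*(-4405))) = 3 - (12052 + 10801*(-907))*(-5353 + (-905 + 4405)) = 3 - (12052 - 9796507)*(-5353 + 3500) = 3 - (-9784455)*(-1853) = 3 - 1*18130595115 = 3 - 18130595115 = -18130595112)
-30504 + √(J + 18287) = -30504 + √(-18130595112 + 18287) = -30504 + √(-18130576825) = -30504 + 5*I*√725223073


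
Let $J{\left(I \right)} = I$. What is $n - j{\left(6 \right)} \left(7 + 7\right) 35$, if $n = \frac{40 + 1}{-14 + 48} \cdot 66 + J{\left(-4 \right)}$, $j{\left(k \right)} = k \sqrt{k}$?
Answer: $\frac{1285}{17} - 2940 \sqrt{6} \approx -7125.9$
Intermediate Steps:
$j{\left(k \right)} = k^{\frac{3}{2}}$
$n = \frac{1285}{17}$ ($n = \frac{40 + 1}{-14 + 48} \cdot 66 - 4 = \frac{41}{34} \cdot 66 - 4 = \frac{1353}{17} - 4 = \frac{1285}{17} \approx 75.588$)
$n - j{\left(6 \right)} \left(7 + 7\right) 35 = \frac{1285}{17} - 6^{\frac{3}{2}} \left(7 + 7\right) 35 = \frac{1285}{17} - 6 \sqrt{6} \cdot 14 \cdot 35 = \frac{1285}{17} - 84 \sqrt{6} \cdot 35 = \frac{1285}{17} - 2940 \sqrt{6}$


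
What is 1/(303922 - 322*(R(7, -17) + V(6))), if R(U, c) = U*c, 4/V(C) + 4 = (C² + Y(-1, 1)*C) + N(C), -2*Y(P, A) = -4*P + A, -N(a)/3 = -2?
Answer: 1/342184 ≈ 2.9224e-6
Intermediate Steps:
N(a) = 6 (N(a) = -3*(-2) = 6)
Y(P, A) = 2*P - A/2 (Y(P, A) = -(-4*P + A)/2 = -(A - 4*P)/2 = 2*P - A/2)
V(C) = 4/(2 + C² - 5*C/2) (V(C) = 4/(-4 + ((C² + (2*(-1) - ½*1)*C) + 6)) = 4/(-4 + ((C² + (-2 - ½)*C) + 6)) = 4/(-4 + ((C² - 5*C/2) + 6)) = 4/(-4 + (6 + C² - 5*C/2)) = 4/(2 + C² - 5*C/2))
1/(303922 - 322*(R(7, -17) + V(6))) = 1/(303922 - 322*(7*(-17) + 8/(4 - 5*6 + 2*6²))) = 1/(303922 - 322*(-119 + 8/(4 - 30 + 2*36))) = 1/(303922 - 322*(-119 + 8/(4 - 30 + 72))) = 1/(303922 - 322*(-119 + 8/46)) = 1/(303922 - 322*(-119 + 8*(1/46))) = 1/(303922 - 322*(-119 + 4/23)) = 1/(303922 - 322*(-2733/23)) = 1/(303922 + 38262) = 1/342184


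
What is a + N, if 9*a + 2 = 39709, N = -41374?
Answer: -332659/9 ≈ -36962.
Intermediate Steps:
a = 39707/9 (a = -2/9 + (1/9)*39709 = -2/9 + 39709/9 = 39707/9 ≈ 4411.9)
a + N = 39707/9 - 41374 = -332659/9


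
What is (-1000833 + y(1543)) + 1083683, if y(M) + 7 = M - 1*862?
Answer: 83524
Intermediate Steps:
y(M) = -869 + M (y(M) = -7 + (M - 1*862) = -7 + (M - 862) = -7 + (-862 + M) = -869 + M)
(-1000833 + y(1543)) + 1083683 = (-1000833 + (-869 + 1543)) + 1083683 = (-1000833 + 674) + 1083683 = -1000159 + 1083683 = 83524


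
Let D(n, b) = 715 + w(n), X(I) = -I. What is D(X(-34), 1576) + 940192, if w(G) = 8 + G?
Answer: 940949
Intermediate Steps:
D(n, b) = 723 + n (D(n, b) = 715 + (8 + n) = 723 + n)
D(X(-34), 1576) + 940192 = (723 - 1*(-34)) + 940192 = (723 + 34) + 940192 = 757 + 940192 = 940949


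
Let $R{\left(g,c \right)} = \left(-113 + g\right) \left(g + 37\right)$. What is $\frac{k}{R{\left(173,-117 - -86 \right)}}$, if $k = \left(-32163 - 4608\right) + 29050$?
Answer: $- \frac{1103}{1800} \approx -0.61278$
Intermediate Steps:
$R{\left(g,c \right)} = \left(-113 + g\right) \left(37 + g\right)$
$k = -7721$ ($k = -36771 + 29050 = -7721$)
$\frac{k}{R{\left(173,-117 - -86 \right)}} = - \frac{7721}{-4181 + 173^{2} - 13148} = - \frac{7721}{-4181 + 29929 - 13148} = - \frac{7721}{12600} = \left(-7721\right) \frac{1}{12600} = - \frac{1103}{1800}$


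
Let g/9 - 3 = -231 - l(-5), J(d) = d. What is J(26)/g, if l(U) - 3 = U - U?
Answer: -26/2079 ≈ -0.012506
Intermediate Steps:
l(U) = 3 (l(U) = 3 + (U - U) = 3 + 0 = 3)
g = -2079 (g = 27 + 9*(-231 - 1*3) = 27 + 9*(-231 - 3) = 27 + 9*(-234) = 27 - 2106 = -2079)
J(26)/g = 26/(-2079) = 26*(-1/2079) = -26/2079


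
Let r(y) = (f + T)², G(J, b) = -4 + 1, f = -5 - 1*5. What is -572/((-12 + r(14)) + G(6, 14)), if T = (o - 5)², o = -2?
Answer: -286/753 ≈ -0.37981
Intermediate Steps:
f = -10 (f = -5 - 5 = -10)
T = 49 (T = (-2 - 5)² = (-7)² = 49)
G(J, b) = -3
r(y) = 1521 (r(y) = (-10 + 49)² = 39² = 1521)
-572/((-12 + r(14)) + G(6, 14)) = -572/((-12 + 1521) - 3) = -572/(1509 - 3) = -572/1506 = -572*1/1506 = -286/753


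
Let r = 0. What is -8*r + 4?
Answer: 4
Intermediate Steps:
-8*r + 4 = -8*0 + 4 = 0 + 4 = 4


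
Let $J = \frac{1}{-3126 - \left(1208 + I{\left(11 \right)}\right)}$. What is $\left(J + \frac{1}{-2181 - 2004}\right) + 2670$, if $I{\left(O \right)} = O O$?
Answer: $\frac{368740286}{138105} \approx 2670.0$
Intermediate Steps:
$I{\left(O \right)} = O^{2}$
$J = - \frac{1}{4455}$ ($J = \frac{1}{-3126 - 1329} = \frac{1}{-4455} = - \frac{1}{4455} \approx -0.00022447$)
$\left(J + \frac{1}{-2181 - 2004}\right) + 2670 = \left(- \frac{1}{4455} + \frac{1}{-2181 - 2004}\right) + 2670 = \left(- \frac{1}{4455} + \frac{1}{-4185}\right) + 2670 = \left(- \frac{1}{4455} - \frac{1}{4185}\right) + 2670 = - \frac{64}{138105} + 2670 = \frac{368740286}{138105}$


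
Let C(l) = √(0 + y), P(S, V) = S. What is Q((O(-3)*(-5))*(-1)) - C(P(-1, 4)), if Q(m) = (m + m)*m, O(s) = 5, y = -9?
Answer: 1250 - 3*I ≈ 1250.0 - 3.0*I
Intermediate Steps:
Q(m) = 2*m² (Q(m) = (2*m)*m = 2*m²)
C(l) = 3*I (C(l) = √(0 - 9) = √(-9) = 3*I)
Q((O(-3)*(-5))*(-1)) - C(P(-1, 4)) = 2*((5*(-5))*(-1))² - 3*I = 2*(-25*(-1))² - 3*I = 2*25² - 3*I = 2*625 - 3*I = 1250 - 3*I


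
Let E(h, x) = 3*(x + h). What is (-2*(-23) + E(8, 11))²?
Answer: 10609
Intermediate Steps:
E(h, x) = 3*h + 3*x (E(h, x) = 3*(h + x) = 3*h + 3*x)
(-2*(-23) + E(8, 11))² = (-2*(-23) + (3*8 + 3*11))² = (46 + (24 + 33))² = (46 + 57)² = 103² = 10609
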